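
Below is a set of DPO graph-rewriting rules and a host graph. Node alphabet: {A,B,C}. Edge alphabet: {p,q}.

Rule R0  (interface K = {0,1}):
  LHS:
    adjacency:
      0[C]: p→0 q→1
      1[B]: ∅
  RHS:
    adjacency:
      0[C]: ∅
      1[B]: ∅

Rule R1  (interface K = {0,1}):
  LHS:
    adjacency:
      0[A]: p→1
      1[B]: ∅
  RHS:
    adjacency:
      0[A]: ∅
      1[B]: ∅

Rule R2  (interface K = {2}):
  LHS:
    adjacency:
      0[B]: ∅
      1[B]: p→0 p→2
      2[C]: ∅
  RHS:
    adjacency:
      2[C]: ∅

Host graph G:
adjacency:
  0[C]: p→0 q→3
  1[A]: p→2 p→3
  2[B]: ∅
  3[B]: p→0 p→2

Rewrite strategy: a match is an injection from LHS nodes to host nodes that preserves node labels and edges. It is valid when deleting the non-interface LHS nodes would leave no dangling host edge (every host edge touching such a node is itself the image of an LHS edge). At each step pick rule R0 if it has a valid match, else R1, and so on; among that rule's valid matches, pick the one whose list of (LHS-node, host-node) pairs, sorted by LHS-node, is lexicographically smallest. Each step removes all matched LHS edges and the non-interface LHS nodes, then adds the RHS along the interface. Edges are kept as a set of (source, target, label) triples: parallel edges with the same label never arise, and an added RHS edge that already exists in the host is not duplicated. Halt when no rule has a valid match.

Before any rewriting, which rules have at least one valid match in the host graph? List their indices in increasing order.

Answer: [R0,R1]

Derivation:
R0: 1 valid match — {0↦0, 1↦3}
R1: 2 valid matches — {0↦1, 1↦2}, {0↦1, 1↦3}
R2: no valid match — 1 raw match, all fail dangling condition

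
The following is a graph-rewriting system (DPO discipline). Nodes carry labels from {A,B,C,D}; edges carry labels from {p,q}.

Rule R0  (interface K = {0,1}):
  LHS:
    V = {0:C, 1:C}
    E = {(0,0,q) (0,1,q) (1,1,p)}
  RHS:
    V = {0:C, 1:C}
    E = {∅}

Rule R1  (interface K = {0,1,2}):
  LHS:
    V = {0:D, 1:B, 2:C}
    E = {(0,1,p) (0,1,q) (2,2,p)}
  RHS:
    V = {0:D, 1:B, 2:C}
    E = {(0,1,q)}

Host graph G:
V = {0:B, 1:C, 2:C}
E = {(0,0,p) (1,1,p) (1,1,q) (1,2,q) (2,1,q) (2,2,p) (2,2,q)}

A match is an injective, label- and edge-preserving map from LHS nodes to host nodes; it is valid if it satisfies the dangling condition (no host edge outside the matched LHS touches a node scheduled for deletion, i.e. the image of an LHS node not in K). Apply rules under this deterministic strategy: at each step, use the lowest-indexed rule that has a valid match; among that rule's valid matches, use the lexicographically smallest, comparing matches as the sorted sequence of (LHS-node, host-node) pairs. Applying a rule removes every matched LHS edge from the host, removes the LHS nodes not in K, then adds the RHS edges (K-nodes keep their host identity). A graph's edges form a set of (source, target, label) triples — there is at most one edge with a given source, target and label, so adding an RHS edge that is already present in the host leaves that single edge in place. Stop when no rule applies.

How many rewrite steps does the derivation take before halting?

[0] host  ⇒  3 nodes, 7 edges  {0-p->0 1-p->1 1-q->1 1-q->2 2-q->1 2-p->2 2-q->2}
[1] R0 @ {0↦1, 1↦2}  ⇒  3 nodes, 4 edges  {0-p->0 1-p->1 2-q->1 2-q->2}
[2] R0 @ {0↦2, 1↦1}  ⇒  3 nodes, 1 edges  {0-p->0}
final graph: no rule applies after step 2

Answer: 2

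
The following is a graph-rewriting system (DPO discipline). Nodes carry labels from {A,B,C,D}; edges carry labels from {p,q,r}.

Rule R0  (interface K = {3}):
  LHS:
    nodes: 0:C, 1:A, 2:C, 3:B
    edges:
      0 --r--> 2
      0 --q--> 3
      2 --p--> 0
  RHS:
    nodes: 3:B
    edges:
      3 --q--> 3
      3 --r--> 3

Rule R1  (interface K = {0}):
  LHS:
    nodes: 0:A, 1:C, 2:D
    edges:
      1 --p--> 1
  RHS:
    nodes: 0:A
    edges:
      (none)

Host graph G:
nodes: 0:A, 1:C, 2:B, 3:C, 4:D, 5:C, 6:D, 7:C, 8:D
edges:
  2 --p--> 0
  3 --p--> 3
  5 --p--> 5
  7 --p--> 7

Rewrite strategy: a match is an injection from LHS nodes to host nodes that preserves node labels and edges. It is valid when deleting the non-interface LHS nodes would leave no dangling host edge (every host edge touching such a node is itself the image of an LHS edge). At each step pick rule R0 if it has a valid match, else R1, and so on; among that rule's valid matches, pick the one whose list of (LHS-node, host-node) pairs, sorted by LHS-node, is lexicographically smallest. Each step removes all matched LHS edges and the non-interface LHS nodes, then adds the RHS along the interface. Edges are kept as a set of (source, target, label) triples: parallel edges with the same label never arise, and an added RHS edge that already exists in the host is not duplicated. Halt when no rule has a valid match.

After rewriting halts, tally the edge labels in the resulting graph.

Answer: p:1

Rewrite trace:
initial: |V|=9 |E|=4  E = 2-p->0 3-p->3 5-p->5 7-p->7
step 1: apply R1 at {0↦0, 1↦3, 2↦4}  → |V|=7 |E|=3  E = 2-p->0 5-p->5 7-p->7
step 2: apply R1 at {0↦0, 1↦5, 2↦6}  → |V|=5 |E|=2  E = 2-p->0 7-p->7
step 3: apply R1 at {0↦0, 1↦7, 2↦8}  → |V|=3 |E|=1  E = 2-p->0
normal form: no rule applies after step 3
NF edges: [(2, 0, 'p')]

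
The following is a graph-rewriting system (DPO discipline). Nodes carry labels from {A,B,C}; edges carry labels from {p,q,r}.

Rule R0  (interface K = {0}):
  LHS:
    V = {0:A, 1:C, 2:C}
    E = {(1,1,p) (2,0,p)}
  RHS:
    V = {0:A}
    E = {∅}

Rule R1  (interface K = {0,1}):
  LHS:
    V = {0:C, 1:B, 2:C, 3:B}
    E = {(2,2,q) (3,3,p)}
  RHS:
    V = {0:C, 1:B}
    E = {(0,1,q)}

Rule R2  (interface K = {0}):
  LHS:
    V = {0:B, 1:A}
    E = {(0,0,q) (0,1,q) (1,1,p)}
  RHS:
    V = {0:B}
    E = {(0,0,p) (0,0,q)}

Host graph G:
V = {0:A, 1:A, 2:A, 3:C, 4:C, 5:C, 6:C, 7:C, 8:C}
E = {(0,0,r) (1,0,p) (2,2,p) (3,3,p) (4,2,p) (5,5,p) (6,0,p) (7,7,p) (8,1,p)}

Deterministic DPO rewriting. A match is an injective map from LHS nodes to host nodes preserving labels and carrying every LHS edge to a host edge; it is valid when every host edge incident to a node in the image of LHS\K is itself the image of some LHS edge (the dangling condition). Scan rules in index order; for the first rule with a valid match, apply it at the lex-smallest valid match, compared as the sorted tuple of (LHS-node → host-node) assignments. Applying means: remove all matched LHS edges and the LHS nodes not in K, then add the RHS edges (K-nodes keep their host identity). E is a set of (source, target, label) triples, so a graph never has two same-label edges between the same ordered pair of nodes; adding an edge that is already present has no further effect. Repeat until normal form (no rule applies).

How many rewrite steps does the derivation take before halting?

Answer: 3

Steps:
initial: |V|=9 |E|=9  E = 0-r->0 1-p->0 2-p->2 3-p->3 4-p->2 5-p->5 6-p->0 7-p->7 8-p->1
step 1: apply R0 at {0↦0, 1↦3, 2↦6}  → |V|=7 |E|=7  E = 0-r->0 1-p->0 2-p->2 4-p->2 5-p->5 7-p->7 8-p->1
step 2: apply R0 at {0↦1, 1↦5, 2↦8}  → |V|=5 |E|=5  E = 0-r->0 1-p->0 2-p->2 4-p->2 7-p->7
step 3: apply R0 at {0↦2, 1↦7, 2↦4}  → |V|=3 |E|=3  E = 0-r->0 1-p->0 2-p->2
halt: no rule applies after step 3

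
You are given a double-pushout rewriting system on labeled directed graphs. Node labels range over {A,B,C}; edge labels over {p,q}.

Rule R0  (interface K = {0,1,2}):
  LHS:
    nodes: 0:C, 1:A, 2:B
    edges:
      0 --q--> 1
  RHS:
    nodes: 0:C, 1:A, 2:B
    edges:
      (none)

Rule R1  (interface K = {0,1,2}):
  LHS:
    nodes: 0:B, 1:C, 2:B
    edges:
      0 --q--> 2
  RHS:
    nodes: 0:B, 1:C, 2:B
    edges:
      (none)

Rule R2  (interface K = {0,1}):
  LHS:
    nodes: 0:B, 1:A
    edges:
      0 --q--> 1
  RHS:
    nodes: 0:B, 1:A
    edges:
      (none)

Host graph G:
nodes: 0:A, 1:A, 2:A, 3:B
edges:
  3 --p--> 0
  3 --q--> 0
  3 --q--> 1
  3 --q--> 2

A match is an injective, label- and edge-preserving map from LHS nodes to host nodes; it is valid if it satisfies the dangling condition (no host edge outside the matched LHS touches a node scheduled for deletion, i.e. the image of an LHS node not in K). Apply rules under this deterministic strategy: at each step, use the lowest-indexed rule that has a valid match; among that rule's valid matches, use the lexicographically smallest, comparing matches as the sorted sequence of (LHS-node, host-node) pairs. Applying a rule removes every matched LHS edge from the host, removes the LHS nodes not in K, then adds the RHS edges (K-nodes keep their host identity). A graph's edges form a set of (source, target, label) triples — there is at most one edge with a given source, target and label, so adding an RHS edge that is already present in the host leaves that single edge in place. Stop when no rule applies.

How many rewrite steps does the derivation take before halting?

Answer: 3

Derivation:
start.  V:4 E:4  edges: 3-p->0 3-q->0 3-q->1 3-q->2
1. fire R2 via {0↦3, 1↦0}  →  V:4 E:3  edges: 3-p->0 3-q->1 3-q->2
2. fire R2 via {0↦3, 1↦1}  →  V:4 E:2  edges: 3-p->0 3-q->2
3. fire R2 via {0↦3, 1↦2}  →  V:4 E:1  edges: 3-p->0
normal form: no rule applies after step 3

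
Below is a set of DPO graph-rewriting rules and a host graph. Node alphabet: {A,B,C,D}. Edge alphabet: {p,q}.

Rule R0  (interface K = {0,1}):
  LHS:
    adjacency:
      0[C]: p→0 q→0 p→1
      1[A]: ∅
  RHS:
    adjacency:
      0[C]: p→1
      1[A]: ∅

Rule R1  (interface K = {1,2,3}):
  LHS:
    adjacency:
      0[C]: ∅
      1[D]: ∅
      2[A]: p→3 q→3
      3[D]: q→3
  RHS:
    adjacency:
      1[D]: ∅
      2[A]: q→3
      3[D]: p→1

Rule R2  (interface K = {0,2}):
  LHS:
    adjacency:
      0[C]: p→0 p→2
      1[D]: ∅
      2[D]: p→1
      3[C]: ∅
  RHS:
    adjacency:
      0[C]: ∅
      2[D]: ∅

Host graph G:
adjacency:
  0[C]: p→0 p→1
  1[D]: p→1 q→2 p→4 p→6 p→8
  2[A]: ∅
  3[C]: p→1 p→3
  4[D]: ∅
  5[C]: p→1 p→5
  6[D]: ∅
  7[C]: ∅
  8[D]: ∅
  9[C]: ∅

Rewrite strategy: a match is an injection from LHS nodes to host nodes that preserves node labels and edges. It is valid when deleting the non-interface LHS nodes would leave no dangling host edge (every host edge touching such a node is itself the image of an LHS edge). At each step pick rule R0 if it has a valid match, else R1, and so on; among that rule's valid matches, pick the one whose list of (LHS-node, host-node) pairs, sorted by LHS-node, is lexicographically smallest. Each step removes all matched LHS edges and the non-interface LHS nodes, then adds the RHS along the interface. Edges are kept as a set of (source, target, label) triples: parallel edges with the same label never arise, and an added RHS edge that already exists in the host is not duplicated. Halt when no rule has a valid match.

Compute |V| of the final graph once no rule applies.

Answer: 4

Rewrite trace:
initial: |V|=10 |E|=11  E = 0-p->0 0-p->1 1-p->1 1-q->2 1-p->4 1-p->6 1-p->8 3-p->1 3-p->3 5-p->1 5-p->5
step 1: apply R2 at {0↦0, 1↦4, 2↦1, 3↦7}  → |V|=8 |E|=8  E = 1-p->1 1-q->2 1-p->6 1-p->8 3-p->1 3-p->3 5-p->1 5-p->5
step 2: apply R2 at {0↦3, 1↦6, 2↦1, 3↦0}  → |V|=6 |E|=5  E = 1-p->1 1-q->2 1-p->8 5-p->1 5-p->5
step 3: apply R2 at {0↦5, 1↦8, 2↦1, 3↦3}  → |V|=4 |E|=2  E = 1-p->1 1-q->2
halt: no rule applies after step 3
NF nodes: {1:D, 2:A, 5:C, 9:C}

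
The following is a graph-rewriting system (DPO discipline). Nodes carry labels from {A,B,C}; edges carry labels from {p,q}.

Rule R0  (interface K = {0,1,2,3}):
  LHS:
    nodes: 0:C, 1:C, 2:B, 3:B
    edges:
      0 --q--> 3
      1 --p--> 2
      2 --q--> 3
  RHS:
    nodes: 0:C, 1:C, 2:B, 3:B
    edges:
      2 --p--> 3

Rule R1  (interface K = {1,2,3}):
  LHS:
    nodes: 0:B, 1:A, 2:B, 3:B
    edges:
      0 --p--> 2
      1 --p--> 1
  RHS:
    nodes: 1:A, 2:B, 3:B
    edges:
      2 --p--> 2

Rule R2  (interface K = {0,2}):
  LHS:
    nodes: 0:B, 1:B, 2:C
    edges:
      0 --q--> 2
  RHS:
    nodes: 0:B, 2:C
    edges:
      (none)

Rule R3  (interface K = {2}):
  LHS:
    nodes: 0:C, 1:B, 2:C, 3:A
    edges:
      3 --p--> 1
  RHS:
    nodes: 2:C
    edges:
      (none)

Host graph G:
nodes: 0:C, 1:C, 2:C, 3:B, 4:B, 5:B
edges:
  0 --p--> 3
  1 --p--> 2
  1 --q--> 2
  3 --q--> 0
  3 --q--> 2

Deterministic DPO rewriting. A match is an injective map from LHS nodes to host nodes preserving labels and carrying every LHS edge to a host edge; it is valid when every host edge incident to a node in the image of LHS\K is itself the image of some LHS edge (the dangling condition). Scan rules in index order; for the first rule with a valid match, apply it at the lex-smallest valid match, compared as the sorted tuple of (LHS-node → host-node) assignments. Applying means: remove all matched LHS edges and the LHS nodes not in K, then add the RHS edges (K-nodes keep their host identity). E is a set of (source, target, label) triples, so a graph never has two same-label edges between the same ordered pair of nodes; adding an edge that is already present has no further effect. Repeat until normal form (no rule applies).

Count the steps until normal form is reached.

Answer: 2

Derivation:
initial: |V|=6 |E|=5  E = 0-p->3 1-p->2 1-q->2 3-q->0 3-q->2
step 1: apply R2 at {0↦3, 1↦4, 2↦0}  → |V|=5 |E|=4  E = 0-p->3 1-p->2 1-q->2 3-q->2
step 2: apply R2 at {0↦3, 1↦5, 2↦2}  → |V|=4 |E|=3  E = 0-p->3 1-p->2 1-q->2
final graph: no rule applies after step 2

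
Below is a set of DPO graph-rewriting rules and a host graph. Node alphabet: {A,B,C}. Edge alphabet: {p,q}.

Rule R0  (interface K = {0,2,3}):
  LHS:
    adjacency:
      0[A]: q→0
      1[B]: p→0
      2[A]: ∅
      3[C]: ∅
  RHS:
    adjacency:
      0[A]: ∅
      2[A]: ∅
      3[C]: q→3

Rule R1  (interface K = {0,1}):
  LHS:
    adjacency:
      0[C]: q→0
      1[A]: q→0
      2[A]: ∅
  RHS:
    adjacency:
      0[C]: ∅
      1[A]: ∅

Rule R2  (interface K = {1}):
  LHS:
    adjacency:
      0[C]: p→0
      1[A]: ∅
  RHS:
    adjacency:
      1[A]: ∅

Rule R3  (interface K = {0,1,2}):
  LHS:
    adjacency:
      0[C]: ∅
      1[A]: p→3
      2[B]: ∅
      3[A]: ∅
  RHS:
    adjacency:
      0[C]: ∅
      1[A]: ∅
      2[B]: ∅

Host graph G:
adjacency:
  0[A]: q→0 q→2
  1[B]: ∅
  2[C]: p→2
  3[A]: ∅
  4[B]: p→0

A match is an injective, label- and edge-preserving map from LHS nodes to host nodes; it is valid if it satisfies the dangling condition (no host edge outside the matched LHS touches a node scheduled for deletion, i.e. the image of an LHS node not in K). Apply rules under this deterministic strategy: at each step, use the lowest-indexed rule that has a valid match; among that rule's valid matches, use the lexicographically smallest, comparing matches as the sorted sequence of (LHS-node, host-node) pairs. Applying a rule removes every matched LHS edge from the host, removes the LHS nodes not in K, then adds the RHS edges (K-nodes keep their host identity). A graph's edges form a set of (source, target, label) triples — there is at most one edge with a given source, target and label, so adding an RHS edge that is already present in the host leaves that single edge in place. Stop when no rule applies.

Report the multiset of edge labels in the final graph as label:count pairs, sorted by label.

[0] host  ⇒  5 nodes, 4 edges  {0-q->0 0-q->2 2-p->2 4-p->0}
[1] R0 @ {0↦0, 1↦4, 2↦3, 3↦2}  ⇒  4 nodes, 3 edges  {0-q->2 2-p->2 2-q->2}
[2] R1 @ {0↦2, 1↦0, 2↦3}  ⇒  3 nodes, 1 edges  {2-p->2}
[3] R2 @ {0↦2, 1↦0}  ⇒  2 nodes, 0 edges  {∅}
final graph: no rule applies after step 3
NF edges: []

Answer: (no edges)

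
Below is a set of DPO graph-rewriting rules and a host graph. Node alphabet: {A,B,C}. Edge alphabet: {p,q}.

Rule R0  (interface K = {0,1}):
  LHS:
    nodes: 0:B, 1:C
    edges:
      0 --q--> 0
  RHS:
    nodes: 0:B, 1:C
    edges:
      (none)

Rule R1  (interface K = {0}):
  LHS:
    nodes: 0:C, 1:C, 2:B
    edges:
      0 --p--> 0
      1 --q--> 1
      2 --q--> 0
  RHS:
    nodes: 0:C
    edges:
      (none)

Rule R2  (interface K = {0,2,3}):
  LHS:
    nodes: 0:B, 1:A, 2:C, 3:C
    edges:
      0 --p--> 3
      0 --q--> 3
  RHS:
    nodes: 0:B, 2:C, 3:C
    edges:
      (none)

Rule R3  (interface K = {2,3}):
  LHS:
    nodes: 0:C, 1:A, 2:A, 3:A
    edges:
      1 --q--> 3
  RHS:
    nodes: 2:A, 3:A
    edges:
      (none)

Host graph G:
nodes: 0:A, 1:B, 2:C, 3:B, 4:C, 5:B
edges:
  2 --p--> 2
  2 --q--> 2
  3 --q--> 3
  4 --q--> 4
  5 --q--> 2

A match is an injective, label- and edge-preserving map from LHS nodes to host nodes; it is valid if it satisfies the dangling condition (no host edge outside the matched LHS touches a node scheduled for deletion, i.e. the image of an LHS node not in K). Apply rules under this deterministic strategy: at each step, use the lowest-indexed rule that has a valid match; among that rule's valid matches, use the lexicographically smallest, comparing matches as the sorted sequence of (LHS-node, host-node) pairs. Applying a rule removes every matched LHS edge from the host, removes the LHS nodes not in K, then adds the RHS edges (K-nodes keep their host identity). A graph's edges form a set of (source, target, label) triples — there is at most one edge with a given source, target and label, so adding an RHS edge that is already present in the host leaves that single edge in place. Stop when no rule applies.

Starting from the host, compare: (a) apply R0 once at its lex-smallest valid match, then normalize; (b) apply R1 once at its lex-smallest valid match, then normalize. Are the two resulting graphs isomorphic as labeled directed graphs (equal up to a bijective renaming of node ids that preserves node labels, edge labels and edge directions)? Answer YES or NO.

Answer: YES

Rewrite trace:
branch R0-first: apply at {0↦3, 1↦2} → |E|=4, then 1 more step(s) → NF |V|=4 |E|=1 V={0:A, 1:B, 2:C, 3:B} E=2-q->2
branch R1-first: apply at {0↦2, 1↦4, 2↦5} → |E|=2, then 1 more step(s) → NF |V|=4 |E|=1 V={0:A, 1:B, 2:C, 3:B} E=2-q->2
graphs isomorphic (equal up to label-preserving node renaming)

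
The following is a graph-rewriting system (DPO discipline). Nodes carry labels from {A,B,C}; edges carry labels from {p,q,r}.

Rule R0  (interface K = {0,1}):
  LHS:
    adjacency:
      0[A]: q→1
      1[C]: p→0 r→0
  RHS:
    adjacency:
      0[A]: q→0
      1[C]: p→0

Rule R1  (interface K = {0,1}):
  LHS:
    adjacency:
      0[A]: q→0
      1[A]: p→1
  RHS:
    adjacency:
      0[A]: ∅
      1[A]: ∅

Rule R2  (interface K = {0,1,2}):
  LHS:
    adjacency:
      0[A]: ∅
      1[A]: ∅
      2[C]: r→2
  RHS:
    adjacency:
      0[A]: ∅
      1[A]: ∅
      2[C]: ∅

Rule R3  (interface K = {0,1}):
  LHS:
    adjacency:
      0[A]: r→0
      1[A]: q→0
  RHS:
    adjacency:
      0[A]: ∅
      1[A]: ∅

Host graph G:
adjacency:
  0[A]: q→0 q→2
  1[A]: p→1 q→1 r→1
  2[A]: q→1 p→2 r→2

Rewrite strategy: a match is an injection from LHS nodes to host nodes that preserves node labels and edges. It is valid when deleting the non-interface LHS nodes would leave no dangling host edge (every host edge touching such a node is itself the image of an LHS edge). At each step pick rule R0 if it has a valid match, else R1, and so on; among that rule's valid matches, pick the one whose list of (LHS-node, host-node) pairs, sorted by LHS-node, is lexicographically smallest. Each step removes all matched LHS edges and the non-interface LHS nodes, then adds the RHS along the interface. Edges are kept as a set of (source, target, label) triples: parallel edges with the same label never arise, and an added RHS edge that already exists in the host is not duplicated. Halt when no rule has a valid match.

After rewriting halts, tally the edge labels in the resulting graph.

start.  V:3 E:8  edges: 0-q->0 0-q->2 1-p->1 1-q->1 1-r->1 2-q->1 2-p->2 2-r->2
1. fire R1 via {0↦0, 1↦1}  →  V:3 E:6  edges: 0-q->2 1-q->1 1-r->1 2-q->1 2-p->2 2-r->2
2. fire R1 via {0↦1, 1↦2}  →  V:3 E:4  edges: 0-q->2 1-r->1 2-q->1 2-r->2
3. fire R3 via {0↦1, 1↦2}  →  V:3 E:2  edges: 0-q->2 2-r->2
4. fire R3 via {0↦2, 1↦0}  →  V:3 E:0  edges: ∅
halt: no rule applies after step 4
NF edges: []

Answer: (no edges)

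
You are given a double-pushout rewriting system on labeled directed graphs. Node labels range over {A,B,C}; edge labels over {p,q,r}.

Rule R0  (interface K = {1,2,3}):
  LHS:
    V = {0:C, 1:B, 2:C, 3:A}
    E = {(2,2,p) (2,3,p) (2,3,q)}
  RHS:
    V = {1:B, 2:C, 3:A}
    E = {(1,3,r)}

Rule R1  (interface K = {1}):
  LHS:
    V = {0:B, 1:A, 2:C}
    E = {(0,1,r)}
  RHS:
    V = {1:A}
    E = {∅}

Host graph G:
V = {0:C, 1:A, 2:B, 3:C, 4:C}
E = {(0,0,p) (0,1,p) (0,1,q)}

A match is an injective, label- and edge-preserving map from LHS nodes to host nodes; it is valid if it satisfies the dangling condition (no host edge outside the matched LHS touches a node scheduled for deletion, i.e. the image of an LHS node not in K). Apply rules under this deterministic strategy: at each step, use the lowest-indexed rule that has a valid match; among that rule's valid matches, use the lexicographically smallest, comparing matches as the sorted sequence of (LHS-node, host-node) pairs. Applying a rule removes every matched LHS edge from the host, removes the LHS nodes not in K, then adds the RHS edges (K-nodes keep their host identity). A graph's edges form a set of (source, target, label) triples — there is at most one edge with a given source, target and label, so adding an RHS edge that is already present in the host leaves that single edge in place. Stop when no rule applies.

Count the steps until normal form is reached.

Answer: 2

Steps:
start.  V:5 E:3  edges: 0-p->0 0-p->1 0-q->1
1. fire R0 via {0↦3, 1↦2, 2↦0, 3↦1}  →  V:4 E:1  edges: 2-r->1
2. fire R1 via {0↦2, 1↦1, 2↦0}  →  V:2 E:0  edges: ∅
final graph: no rule applies after step 2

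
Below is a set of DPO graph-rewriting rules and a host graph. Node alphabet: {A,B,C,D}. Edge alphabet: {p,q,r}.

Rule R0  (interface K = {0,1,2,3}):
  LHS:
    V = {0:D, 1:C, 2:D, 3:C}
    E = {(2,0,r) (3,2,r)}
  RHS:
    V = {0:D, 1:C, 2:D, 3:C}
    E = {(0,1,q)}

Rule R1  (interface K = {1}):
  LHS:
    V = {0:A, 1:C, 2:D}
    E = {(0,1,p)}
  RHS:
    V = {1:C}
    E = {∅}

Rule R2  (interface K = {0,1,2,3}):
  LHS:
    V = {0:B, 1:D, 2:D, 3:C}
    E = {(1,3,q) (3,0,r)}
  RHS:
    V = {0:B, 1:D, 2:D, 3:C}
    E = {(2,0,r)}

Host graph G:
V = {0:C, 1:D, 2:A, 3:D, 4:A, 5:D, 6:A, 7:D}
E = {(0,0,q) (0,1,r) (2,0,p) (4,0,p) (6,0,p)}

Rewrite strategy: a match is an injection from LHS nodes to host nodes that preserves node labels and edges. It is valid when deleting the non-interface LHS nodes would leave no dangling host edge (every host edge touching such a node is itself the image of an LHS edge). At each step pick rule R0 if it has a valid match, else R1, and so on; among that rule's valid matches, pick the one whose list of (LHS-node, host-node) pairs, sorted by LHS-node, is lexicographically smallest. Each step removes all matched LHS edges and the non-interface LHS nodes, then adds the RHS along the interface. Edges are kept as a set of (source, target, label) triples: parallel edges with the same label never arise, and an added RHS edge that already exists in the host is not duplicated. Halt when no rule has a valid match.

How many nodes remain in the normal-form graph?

initial: |V|=8 |E|=5  E = 0-q->0 0-r->1 2-p->0 4-p->0 6-p->0
step 1: apply R1 at {0↦2, 1↦0, 2↦3}  → |V|=6 |E|=4  E = 0-q->0 0-r->1 4-p->0 6-p->0
step 2: apply R1 at {0↦4, 1↦0, 2↦5}  → |V|=4 |E|=3  E = 0-q->0 0-r->1 6-p->0
step 3: apply R1 at {0↦6, 1↦0, 2↦7}  → |V|=2 |E|=2  E = 0-q->0 0-r->1
final graph: no rule applies after step 3
NF nodes: {0:C, 1:D}

Answer: 2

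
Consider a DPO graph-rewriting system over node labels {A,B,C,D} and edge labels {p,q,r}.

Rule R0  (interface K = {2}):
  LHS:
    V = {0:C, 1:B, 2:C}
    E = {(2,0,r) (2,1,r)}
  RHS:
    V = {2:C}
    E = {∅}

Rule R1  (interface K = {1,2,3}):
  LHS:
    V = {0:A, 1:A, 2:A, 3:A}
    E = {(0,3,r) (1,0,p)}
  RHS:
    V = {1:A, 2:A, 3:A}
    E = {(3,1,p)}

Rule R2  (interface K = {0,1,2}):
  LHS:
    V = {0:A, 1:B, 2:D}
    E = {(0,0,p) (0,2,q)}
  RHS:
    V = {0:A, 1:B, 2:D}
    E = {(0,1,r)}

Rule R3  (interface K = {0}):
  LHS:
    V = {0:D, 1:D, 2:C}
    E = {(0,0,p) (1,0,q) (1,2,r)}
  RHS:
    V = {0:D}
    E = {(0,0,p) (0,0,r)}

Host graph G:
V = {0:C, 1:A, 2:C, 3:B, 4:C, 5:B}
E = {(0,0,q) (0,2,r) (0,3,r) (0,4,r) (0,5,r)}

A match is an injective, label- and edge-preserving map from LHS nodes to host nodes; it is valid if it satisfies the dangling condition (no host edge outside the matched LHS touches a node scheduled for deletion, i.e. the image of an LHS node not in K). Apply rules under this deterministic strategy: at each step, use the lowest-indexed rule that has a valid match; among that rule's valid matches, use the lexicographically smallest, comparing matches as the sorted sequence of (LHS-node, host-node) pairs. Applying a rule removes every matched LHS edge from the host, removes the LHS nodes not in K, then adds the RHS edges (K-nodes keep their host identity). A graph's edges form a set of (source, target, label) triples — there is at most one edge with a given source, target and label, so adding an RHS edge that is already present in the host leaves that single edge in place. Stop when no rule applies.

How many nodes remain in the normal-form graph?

[0] host  ⇒  6 nodes, 5 edges  {0-q->0 0-r->2 0-r->3 0-r->4 0-r->5}
[1] R0 @ {0↦2, 1↦3, 2↦0}  ⇒  4 nodes, 3 edges  {0-q->0 0-r->4 0-r->5}
[2] R0 @ {0↦4, 1↦5, 2↦0}  ⇒  2 nodes, 1 edges  {0-q->0}
final graph: no rule applies after step 2
NF nodes: {0:C, 1:A}

Answer: 2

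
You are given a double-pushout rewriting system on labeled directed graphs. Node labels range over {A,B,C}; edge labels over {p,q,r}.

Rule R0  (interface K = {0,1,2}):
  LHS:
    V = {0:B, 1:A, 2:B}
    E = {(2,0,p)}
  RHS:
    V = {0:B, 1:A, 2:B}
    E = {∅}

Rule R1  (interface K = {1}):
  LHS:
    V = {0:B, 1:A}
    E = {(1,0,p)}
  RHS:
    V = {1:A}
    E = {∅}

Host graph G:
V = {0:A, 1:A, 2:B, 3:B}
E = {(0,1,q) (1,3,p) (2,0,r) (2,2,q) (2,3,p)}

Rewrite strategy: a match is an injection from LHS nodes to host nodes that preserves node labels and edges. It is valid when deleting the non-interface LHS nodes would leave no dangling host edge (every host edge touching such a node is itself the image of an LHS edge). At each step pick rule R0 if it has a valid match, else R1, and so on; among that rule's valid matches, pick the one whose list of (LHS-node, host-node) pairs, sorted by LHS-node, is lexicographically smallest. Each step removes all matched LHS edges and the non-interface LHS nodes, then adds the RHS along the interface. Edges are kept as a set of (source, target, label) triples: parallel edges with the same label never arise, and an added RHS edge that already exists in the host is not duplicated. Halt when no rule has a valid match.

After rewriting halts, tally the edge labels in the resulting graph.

[0] host  ⇒  4 nodes, 5 edges  {0-q->1 1-p->3 2-r->0 2-q->2 2-p->3}
[1] R0 @ {0↦3, 1↦0, 2↦2}  ⇒  4 nodes, 4 edges  {0-q->1 1-p->3 2-r->0 2-q->2}
[2] R1 @ {0↦3, 1↦1}  ⇒  3 nodes, 3 edges  {0-q->1 2-r->0 2-q->2}
halt: no rule applies after step 2
NF edges: [(0, 1, 'q'), (2, 0, 'r'), (2, 2, 'q')]

Answer: q:2 r:1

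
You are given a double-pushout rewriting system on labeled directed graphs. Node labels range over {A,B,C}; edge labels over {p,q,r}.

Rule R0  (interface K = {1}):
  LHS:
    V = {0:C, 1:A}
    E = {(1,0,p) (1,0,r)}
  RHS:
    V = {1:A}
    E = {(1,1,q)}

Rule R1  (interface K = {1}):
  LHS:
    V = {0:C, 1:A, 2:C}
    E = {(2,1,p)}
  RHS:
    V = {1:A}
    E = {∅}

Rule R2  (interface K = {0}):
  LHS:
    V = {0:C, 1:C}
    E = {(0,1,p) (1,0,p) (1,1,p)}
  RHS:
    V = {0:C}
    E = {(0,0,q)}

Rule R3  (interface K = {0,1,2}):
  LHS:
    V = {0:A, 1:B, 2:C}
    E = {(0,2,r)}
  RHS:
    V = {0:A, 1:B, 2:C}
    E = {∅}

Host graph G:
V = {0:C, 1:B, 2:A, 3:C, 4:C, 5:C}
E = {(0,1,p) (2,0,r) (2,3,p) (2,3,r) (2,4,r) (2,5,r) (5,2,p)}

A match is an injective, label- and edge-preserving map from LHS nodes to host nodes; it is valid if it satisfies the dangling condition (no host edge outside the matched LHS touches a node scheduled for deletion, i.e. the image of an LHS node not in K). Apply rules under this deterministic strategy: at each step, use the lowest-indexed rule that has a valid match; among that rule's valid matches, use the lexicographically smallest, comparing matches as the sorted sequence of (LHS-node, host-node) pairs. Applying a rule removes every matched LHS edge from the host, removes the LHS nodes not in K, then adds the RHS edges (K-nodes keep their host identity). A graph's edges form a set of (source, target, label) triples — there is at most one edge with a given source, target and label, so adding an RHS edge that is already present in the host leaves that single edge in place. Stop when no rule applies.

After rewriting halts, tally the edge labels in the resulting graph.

initial: |V|=6 |E|=7  E = 0-p->1 2-r->0 2-p->3 2-r->3 2-r->4 2-r->5 5-p->2
step 1: apply R0 at {0↦3, 1↦2}  → |V|=5 |E|=6  E = 0-p->1 2-r->0 2-q->2 2-r->4 2-r->5 5-p->2
step 2: apply R3 at {0↦2, 1↦1, 2↦0}  → |V|=5 |E|=5  E = 0-p->1 2-q->2 2-r->4 2-r->5 5-p->2
step 3: apply R3 at {0↦2, 1↦1, 2↦4}  → |V|=5 |E|=4  E = 0-p->1 2-q->2 2-r->5 5-p->2
step 4: apply R3 at {0↦2, 1↦1, 2↦5}  → |V|=5 |E|=3  E = 0-p->1 2-q->2 5-p->2
step 5: apply R1 at {0↦4, 1↦2, 2↦5}  → |V|=3 |E|=2  E = 0-p->1 2-q->2
halt: no rule applies after step 5
NF edges: [(0, 1, 'p'), (2, 2, 'q')]

Answer: p:1 q:1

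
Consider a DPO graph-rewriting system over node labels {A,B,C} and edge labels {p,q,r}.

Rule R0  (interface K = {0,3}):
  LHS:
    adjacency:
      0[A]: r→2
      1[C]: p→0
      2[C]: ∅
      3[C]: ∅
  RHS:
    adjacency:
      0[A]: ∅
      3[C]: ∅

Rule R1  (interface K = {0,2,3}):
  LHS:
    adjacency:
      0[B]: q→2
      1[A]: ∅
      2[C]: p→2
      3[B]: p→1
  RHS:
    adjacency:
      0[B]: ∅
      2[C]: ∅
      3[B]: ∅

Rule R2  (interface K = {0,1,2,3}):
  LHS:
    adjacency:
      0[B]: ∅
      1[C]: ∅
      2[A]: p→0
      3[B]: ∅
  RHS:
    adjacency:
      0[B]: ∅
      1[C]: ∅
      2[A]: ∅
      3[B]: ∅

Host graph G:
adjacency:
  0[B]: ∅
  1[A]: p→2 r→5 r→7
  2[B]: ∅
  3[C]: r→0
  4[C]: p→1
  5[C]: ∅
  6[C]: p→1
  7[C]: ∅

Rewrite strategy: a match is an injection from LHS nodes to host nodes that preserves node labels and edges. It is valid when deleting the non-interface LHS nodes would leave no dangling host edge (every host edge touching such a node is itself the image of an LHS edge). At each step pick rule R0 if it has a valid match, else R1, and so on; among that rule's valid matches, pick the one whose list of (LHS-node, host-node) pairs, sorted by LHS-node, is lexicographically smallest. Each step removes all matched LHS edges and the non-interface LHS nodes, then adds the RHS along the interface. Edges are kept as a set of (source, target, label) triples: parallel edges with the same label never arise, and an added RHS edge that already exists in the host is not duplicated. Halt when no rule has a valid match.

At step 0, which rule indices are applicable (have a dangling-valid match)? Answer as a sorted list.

Answer: [R0,R2]

Rewrite trace:
R0: 12 valid matches — {0↦1, 1↦4, 2↦5, 3↦3}, {0↦1, 1↦4, 2↦5, 3↦6}, {0↦1, 1↦4, 2↦5, 3↦7} (+9 more)
R1: no valid match — LHS pattern not found
R2: 5 valid matches — {0↦2, 1↦3, 2↦1, 3↦0}, {0↦2, 1↦4, 2↦1, 3↦0}, {0↦2, 1↦5, 2↦1, 3↦0} (+2 more)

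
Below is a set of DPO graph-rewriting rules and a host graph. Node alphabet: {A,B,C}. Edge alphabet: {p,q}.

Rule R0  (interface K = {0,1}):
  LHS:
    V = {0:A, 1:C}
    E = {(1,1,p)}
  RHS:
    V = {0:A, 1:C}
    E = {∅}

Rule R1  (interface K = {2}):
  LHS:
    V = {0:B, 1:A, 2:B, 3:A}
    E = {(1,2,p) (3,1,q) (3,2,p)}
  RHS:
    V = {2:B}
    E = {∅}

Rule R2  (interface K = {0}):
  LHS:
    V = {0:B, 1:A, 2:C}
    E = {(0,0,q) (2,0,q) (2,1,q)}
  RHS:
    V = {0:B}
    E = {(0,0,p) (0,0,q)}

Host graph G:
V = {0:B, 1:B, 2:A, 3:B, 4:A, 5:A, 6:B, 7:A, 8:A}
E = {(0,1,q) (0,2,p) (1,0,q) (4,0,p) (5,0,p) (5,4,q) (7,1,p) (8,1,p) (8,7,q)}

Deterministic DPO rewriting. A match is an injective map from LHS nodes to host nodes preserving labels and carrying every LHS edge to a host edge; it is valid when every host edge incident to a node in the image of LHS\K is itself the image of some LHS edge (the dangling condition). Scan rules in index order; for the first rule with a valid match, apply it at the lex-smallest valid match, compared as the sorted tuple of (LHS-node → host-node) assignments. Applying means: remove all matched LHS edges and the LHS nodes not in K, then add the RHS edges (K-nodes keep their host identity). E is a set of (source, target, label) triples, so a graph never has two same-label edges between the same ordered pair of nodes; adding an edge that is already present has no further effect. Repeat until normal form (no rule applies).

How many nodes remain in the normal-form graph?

start.  V:9 E:9  edges: 0-q->1 0-p->2 1-q->0 4-p->0 5-p->0 5-q->4 7-p->1 8-p->1 8-q->7
1. fire R1 via {0↦3, 1↦4, 2↦0, 3↦5}  →  V:6 E:6  edges: 0-q->1 0-p->2 1-q->0 7-p->1 8-p->1 8-q->7
2. fire R1 via {0↦6, 1↦7, 2↦1, 3↦8}  →  V:3 E:3  edges: 0-q->1 0-p->2 1-q->0
normal form: no rule applies after step 2
NF nodes: {0:B, 1:B, 2:A}

Answer: 3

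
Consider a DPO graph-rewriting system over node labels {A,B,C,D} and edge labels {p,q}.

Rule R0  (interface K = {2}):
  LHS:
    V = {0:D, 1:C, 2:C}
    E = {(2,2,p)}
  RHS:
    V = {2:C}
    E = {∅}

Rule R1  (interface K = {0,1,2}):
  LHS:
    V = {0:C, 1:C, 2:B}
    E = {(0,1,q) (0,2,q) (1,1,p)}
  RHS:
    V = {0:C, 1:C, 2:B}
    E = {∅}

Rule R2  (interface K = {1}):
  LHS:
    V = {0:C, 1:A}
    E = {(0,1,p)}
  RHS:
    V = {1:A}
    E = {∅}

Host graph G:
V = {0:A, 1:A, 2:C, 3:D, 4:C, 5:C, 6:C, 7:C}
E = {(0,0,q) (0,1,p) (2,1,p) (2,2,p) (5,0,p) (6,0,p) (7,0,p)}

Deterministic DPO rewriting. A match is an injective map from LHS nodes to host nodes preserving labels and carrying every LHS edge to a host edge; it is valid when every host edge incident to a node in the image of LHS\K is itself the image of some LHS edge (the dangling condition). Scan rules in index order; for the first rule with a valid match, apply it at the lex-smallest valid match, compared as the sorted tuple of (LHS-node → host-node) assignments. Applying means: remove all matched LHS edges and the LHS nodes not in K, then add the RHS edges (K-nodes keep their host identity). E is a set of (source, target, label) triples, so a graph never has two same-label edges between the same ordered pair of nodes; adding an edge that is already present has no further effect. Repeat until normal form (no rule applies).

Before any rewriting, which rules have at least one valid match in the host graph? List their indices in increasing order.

R0: 1 valid match — {0↦3, 1↦4, 2↦2}
R1: no valid match — LHS pattern not found
R2: 3 valid matches — {0↦5, 1↦0}, {0↦6, 1↦0}, {0↦7, 1↦0}

Answer: [R0,R2]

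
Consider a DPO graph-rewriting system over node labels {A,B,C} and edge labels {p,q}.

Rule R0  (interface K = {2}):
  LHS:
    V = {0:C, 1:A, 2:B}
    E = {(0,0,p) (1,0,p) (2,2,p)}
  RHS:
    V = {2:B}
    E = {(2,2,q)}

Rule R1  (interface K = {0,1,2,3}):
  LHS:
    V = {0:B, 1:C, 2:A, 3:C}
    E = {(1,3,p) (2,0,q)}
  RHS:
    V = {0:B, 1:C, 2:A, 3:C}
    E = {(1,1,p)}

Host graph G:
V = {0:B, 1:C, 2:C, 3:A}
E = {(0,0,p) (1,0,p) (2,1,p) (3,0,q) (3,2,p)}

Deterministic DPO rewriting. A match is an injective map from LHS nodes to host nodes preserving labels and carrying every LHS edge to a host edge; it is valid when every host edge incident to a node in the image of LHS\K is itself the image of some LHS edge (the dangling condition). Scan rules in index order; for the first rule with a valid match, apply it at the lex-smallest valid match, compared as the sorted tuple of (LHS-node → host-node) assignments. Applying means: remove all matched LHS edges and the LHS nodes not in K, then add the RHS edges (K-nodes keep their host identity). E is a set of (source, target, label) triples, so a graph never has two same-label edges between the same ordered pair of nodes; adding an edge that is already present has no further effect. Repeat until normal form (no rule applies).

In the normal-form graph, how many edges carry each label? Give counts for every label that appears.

[0] host  ⇒  4 nodes, 5 edges  {0-p->0 1-p->0 2-p->1 3-q->0 3-p->2}
[1] R1 @ {0↦0, 1↦2, 2↦3, 3↦1}  ⇒  4 nodes, 4 edges  {0-p->0 1-p->0 2-p->2 3-p->2}
[2] R0 @ {0↦2, 1↦3, 2↦0}  ⇒  2 nodes, 2 edges  {0-q->0 1-p->0}
halt: no rule applies after step 2
NF edges: [(0, 0, 'q'), (1, 0, 'p')]

Answer: p:1 q:1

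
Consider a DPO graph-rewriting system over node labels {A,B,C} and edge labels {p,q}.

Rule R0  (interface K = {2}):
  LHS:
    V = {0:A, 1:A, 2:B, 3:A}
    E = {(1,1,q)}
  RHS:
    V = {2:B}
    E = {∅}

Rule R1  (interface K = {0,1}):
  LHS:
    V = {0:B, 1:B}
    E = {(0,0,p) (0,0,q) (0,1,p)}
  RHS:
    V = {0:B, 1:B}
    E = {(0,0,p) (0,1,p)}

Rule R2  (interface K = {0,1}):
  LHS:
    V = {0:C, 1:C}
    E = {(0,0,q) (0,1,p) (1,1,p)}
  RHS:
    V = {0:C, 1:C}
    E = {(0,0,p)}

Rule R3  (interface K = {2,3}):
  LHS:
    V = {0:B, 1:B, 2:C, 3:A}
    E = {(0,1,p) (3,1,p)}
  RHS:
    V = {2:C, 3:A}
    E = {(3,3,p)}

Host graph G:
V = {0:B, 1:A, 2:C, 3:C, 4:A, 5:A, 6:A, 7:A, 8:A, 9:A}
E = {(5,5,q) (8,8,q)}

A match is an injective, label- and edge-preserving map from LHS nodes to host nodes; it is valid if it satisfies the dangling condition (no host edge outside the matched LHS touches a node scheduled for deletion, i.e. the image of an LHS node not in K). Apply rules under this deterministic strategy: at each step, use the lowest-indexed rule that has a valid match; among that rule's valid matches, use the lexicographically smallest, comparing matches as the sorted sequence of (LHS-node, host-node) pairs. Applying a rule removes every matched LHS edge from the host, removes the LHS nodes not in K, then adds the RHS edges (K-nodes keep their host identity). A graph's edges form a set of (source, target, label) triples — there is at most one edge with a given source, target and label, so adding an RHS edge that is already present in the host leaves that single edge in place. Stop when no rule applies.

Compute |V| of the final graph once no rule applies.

start.  V:10 E:2  edges: 5-q->5 8-q->8
1. fire R0 via {0↦1, 1↦5, 2↦0, 3↦4}  →  V:7 E:1  edges: 8-q->8
2. fire R0 via {0↦6, 1↦8, 2↦0, 3↦7}  →  V:4 E:0  edges: ∅
final graph: no rule applies after step 2
NF nodes: {0:B, 2:C, 3:C, 9:A}

Answer: 4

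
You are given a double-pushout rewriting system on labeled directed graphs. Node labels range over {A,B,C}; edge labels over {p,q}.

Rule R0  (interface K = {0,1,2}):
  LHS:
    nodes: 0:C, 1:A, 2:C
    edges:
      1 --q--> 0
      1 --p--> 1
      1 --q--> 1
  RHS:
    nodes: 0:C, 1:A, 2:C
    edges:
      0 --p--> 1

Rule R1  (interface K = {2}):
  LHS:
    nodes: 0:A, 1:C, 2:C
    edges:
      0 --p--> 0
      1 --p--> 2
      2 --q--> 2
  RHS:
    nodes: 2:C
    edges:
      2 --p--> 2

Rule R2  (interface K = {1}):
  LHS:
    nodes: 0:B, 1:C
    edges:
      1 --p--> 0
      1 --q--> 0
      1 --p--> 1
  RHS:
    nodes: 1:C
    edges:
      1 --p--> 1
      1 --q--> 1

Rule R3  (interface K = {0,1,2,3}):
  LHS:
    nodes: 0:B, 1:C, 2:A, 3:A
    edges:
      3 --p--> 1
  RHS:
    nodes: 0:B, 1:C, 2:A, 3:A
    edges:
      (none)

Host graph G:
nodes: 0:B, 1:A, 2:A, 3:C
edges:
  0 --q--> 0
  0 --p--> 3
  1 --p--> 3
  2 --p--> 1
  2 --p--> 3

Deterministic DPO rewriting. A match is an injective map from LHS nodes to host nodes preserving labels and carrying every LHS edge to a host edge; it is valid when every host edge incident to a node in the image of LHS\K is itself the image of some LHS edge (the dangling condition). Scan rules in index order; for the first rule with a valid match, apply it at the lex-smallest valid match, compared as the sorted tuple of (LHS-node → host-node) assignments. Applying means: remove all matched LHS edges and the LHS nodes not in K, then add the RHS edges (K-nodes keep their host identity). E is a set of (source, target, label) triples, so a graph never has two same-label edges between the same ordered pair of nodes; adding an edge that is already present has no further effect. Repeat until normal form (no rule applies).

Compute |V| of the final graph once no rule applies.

initial: |V|=4 |E|=5  E = 0-q->0 0-p->3 1-p->3 2-p->1 2-p->3
step 1: apply R3 at {0↦0, 1↦3, 2↦1, 3↦2}  → |V|=4 |E|=4  E = 0-q->0 0-p->3 1-p->3 2-p->1
step 2: apply R3 at {0↦0, 1↦3, 2↦2, 3↦1}  → |V|=4 |E|=3  E = 0-q->0 0-p->3 2-p->1
final graph: no rule applies after step 2
NF nodes: {0:B, 1:A, 2:A, 3:C}

Answer: 4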